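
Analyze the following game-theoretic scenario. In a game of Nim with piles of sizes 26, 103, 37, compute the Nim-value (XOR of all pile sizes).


We need the XOR (exclusive or) of all pile sizes.
After XOR-ing pile 1 (size 26): 0 XOR 26 = 26
After XOR-ing pile 2 (size 103): 26 XOR 103 = 125
After XOR-ing pile 3 (size 37): 125 XOR 37 = 88
The Nim-value of this position is 88.

88


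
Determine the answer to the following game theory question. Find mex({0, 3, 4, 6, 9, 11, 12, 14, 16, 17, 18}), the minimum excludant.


Set = {0, 3, 4, 6, 9, 11, 12, 14, 16, 17, 18}
0 is in the set.
1 is NOT in the set. This is the mex.
mex = 1

1


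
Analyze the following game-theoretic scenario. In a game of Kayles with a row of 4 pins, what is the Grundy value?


Kayles: a move removes 1 or 2 adjacent pins from a contiguous row.
Removing pins from a row of k leaves two independent rows (a, b) with a + b = k - 1 (one pin) or a + b = k - 2 (two pins); an end removal gives a = 0.
By Sprague-Grundy, G(k) = mex{ G(a) XOR G(b) } over all these splits. G(0) = 0.
G(1): splits (0,0):0^0=0 -> mex({0}) = 1
G(2): splits (0,1):0^1=1 (0,0):0^0=0 -> mex({0, 1}) = 2
G(3): splits (0,2):0^2=2 (1,1):1^1=0 (0,1):0^1=1 -> mex({0, 1, 2}) = 3
G(4): splits (0,3):0^3=3 (1,2):1^2=3 (0,2):0^2=2 (1,1):1^1=0 -> mex({0, 2, 3}) = 1
Therefore G(4) = 1.

1


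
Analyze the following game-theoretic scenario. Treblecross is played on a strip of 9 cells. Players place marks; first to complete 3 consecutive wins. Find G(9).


Treblecross: place X on empty cells; 3-in-a-row wins.
Playing within two cells of an existing X lets the opponent win at once, so sensible play treats the cells i-2..i+2 around each X as dead. The player left with no safe cell loses, so this is a normal-play take-away game on strips of safe cells.
Placing X at cell i (0-indexed) of a strip of k safe cells leaves independent strips of sizes max(0, i-2) and max(0, k-i-3). Hence G(k) = mex{ G(max(0,i-2)) XOR G(max(0,k-i-3)) : 0 <= i < k }, with G(0) = 0.
G(1): splits (0,0):0^0=0 -> mex({0}) = 1
G(2): splits (0,0):0^0=0 -> mex({0}) = 1
G(3): splits (0,0):0^0=0 -> mex({0}) = 1
G(4): splits (0,1):0^1=1 (0,0):0^0=0 -> mex({0, 1}) = 2
G(5): splits (0,2):0^1=1 (0,1):0^1=1 (0,0):0^0=0 -> mex({0, 1}) = 2
G(6) = mex({1}) = 0
G(7) = mex({0, 1, 2}) = 3
G(8) = mex({0, 1, 2}) = 3
G(9) = mex({0, 2}) = 1
Therefore G(9) = 1.

1


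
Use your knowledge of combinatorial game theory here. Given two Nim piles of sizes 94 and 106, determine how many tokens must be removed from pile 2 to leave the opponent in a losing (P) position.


Piles: 94 and 106
Current XOR: 94 XOR 106 = 52 (non-zero, so this is an N-position).
To make the XOR zero, we need to find a move that balances the piles.
For pile 2 (size 106): target = 106 XOR 52 = 94
We reduce pile 2 from 106 to 94.
Tokens removed: 106 - 94 = 12
Verification: 94 XOR 94 = 0

12


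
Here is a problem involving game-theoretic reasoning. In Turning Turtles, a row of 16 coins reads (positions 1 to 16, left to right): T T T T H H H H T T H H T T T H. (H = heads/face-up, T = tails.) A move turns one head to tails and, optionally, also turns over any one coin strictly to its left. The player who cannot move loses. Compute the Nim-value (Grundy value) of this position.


Coins: T T T T H H H H T T H H T T T H
Key fact: a single head at position k behaves exactly like a Nim heap of size k (turning it to T and optionally flipping a coin at j < k corresponds to moving the heap from k to j, or to 0), and heads combine as a disjunctive sum (two heads at the same place would cancel, matching j XOR j = 0). So the Nim-value is the XOR of the 1-indexed positions of the heads.
Face-up positions (1-indexed): [5, 6, 7, 8, 11, 12, 16]
XOR 0 with 5: 0 XOR 5 = 5
XOR 5 with 6: 5 XOR 6 = 3
XOR 3 with 7: 3 XOR 7 = 4
XOR 4 with 8: 4 XOR 8 = 12
XOR 12 with 11: 12 XOR 11 = 7
XOR 7 with 12: 7 XOR 12 = 11
XOR 11 with 16: 11 XOR 16 = 27
Nim-value = 27

27


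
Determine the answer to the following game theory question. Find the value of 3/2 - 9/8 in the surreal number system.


x = 3/2, y = 9/8
Converting to common denominator: 8
x = 12/8, y = 9/8
x - y = 3/2 - 9/8 = 3/8

3/8


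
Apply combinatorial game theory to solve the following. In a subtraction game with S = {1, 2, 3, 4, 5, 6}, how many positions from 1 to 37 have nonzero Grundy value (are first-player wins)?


Subtraction set S = {1, 2, 3, 4, 5, 6}, so G(n) = n mod 7.
G(n) = 0 when n is a multiple of 7.
Multiples of 7 in [1, 37]: 5
N-positions (nonzero Grundy) = 37 - 5 = 32

32


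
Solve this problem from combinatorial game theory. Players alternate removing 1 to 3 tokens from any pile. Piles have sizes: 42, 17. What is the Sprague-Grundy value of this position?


Subtraction set: {1, 2, 3}
For this subtraction set, G(n) = n mod 4 (period = max + 1 = 4).
Pile 1 (size 42): G(42) = 42 mod 4 = 2
Pile 2 (size 17): G(17) = 17 mod 4 = 1
Total Grundy value = XOR of all: 2 XOR 1 = 3

3


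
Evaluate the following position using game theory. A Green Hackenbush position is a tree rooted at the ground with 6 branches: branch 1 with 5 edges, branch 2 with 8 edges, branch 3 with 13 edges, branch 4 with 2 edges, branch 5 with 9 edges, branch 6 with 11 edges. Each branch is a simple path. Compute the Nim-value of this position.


The tree has 6 branches from the ground vertex.
In Green Hackenbush, the Nim-value of a simple path of length k is k.
Branch 1: length 5, Nim-value = 5
Branch 2: length 8, Nim-value = 8
Branch 3: length 13, Nim-value = 13
Branch 4: length 2, Nim-value = 2
Branch 5: length 9, Nim-value = 9
Branch 6: length 11, Nim-value = 11
Total Nim-value = XOR of all branch values:
0 XOR 5 = 5
5 XOR 8 = 13
13 XOR 13 = 0
0 XOR 2 = 2
2 XOR 9 = 11
11 XOR 11 = 0
Nim-value of the tree = 0

0


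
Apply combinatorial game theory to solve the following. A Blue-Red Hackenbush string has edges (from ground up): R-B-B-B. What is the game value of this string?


Edges (from ground): R-B-B-B
By Berlekamp's sign-expansion rule, a Blue-Red Hackenbush stalk has the value of the surreal number whose sign sequence is the edge sequence with B -> + and R -> -.
Sign sequence: -+++
Trace the sign expansion in the surreal number tree, starting from 0:
Edge 1: R (sign -) -> bounds (-inf, 0), value = -1
Edge 2: B (sign +) -> bounds (-1, 0), value = -1/2
Edge 3: B (sign +) -> bounds (-1/2, 0), value = -1/4
Edge 4: B (sign +) -> bounds (-1/4, 0), value = -1/8
Game value = -1/8

-1/8


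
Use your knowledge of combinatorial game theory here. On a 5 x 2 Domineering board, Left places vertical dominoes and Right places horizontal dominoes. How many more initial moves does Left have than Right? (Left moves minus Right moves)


Board is 5 x 2 (rows x cols).
Left (vertical) placements: (rows-1) * cols = 4 * 2 = 8
Right (horizontal) placements: rows * (cols-1) = 5 * 1 = 5
Advantage = Left - Right = 8 - 5 = 3

3


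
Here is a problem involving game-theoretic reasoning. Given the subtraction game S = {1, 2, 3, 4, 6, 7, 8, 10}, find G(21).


The subtraction set is S = {1, 2, 3, 4, 6, 7, 8, 10}.
G(k) = mex{ G(k - s) : s in S, s <= k }. We compute iteratively: G(0) = 0.
G(1) = mex({0}) = 1
G(2) = mex({0, 1}) = 2
G(3) = mex({0, 1, 2}) = 3
G(4) = mex({0, 1, 2, 3}) = 4
G(5) = mex({1, 2, 3, 4}) = 0
G(6) = mex({0, 2, 3, 4}) = 1
G(7) = mex({0, 1, 3, 4}) = 2
G(8) = mex({0, 1, 2, 4}) = 3
G(9) = mex({0, 1, 2, 3}) = 4
G(10) = mex({0, 1, 2, 3, 4}) = 5
G(11) = mex({0, 1, 2, 3, 4, 5}) = 6
G(12) = mex({0, 1, 2, 3, 4, 5, 6}) = 7
G(13) = mex({0, 1, 2, 3, 4, 5, 6, 7}) = 8
G(14) = mex({1, 2, 3, 4, 5, 6, 7, 8}) = 0
G(15) = mex({0, 2, 3, 4, 6, 7, 8}) = 1
G(16) = mex({0, 1, 3, 4, 5, 7, 8}) = 2
G(17) = mex({0, 1, 2, 4, 5, 6, 8}) = 3
G(18) = mex({0, 1, 2, 3, 5, 6, 7}) = 4
G(19) = mex({1, 2, 3, 4, 6, 7, 8}) = 0
G(20) = mex({0, 2, 3, 4, 5, 7, 8}) = 1
G(21) = mex({0, 1, 3, 4, 6, 8}) = 2
Therefore G(21) = 2.

2


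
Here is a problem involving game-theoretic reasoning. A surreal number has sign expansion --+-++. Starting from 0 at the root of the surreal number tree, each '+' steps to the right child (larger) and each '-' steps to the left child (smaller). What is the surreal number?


Sign expansion: --+-++
Rule: track bounds (lo, hi), initially (-inf, +inf). On '+', the current value becomes lo and we move to the simplest number in (value, hi): value + 1 if hi = +inf, otherwise the midpoint (value + hi)/2. On '-', the current value becomes hi and we move to value - 1 if lo = -inf, otherwise the midpoint (lo + value)/2.
Start at 0.
Step 1: sign = -, move left. Bounds: (-inf, 0). Value = -1
Step 2: sign = -, move left. Bounds: (-inf, -1). Value = -2
Step 3: sign = +, move right. Bounds: (-2, -1). Value = -3/2
Step 4: sign = -, move left. Bounds: (-2, -3/2). Value = -7/4
Step 5: sign = +, move right. Bounds: (-7/4, -3/2). Value = -13/8
Step 6: sign = +, move right. Bounds: (-13/8, -3/2). Value = -25/16
The surreal number with sign expansion --+-++ is -25/16.

-25/16


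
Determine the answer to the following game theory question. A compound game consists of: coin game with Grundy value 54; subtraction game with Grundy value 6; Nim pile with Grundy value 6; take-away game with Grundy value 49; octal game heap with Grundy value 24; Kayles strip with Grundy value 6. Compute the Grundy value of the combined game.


By the Sprague-Grundy theorem, the Grundy value of a sum of games is the XOR of individual Grundy values.
coin game: Grundy value = 54. Running XOR: 0 XOR 54 = 54
subtraction game: Grundy value = 6. Running XOR: 54 XOR 6 = 48
Nim pile: Grundy value = 6. Running XOR: 48 XOR 6 = 54
take-away game: Grundy value = 49. Running XOR: 54 XOR 49 = 7
octal game heap: Grundy value = 24. Running XOR: 7 XOR 24 = 31
Kayles strip: Grundy value = 6. Running XOR: 31 XOR 6 = 25
The combined Grundy value is 25.

25


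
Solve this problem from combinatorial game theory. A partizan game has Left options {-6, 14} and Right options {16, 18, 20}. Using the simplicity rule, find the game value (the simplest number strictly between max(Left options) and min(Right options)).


Left options: {-6, 14}, max = 14
Right options: {16, 18, 20}, min = 16
All options are numbers and max(Left) < min(Right), so by the simplicity theorem the value is the simplest (earliest-born) number strictly between 14 and 16.
The only integer strictly between 14 and 16 is 15.
No non-integer in the interval can be simpler: if x is a non-integer in the interval, then floor(x) or ceil(x) also lies in the interval (the interval contains an integer), and both are proper prefixes of x's sign expansion, i.e. born earlier. So the game value is 15.
Game value = 15

15


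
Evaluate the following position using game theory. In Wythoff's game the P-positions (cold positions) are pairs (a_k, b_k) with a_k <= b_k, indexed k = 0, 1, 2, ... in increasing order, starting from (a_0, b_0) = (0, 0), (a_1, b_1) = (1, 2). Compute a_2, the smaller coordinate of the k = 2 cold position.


By Wythoff's theorem, a_k = floor(k * phi) and b_k = floor(k * phi^2) = a_k + k, where phi = (1 + sqrt(5))/2 is the golden ratio.
phi = (1 + sqrt(5))/2 = 1.618034
k = 2
k * phi = 2 * 1.618034 = 3.236068
a_2 = floor(k * phi) = 3

3


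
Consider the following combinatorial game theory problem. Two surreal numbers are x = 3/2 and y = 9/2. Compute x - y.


x = 3/2, y = 9/2
Converting to common denominator: 2
x = 3/2, y = 9/2
x - y = 3/2 - 9/2 = -3

-3


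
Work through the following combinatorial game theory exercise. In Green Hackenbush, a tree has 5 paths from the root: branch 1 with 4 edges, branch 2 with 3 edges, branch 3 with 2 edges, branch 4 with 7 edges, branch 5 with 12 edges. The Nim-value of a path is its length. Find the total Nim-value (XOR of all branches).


The tree has 5 branches from the ground vertex.
In Green Hackenbush, the Nim-value of a simple path of length k is k.
Branch 1: length 4, Nim-value = 4
Branch 2: length 3, Nim-value = 3
Branch 3: length 2, Nim-value = 2
Branch 4: length 7, Nim-value = 7
Branch 5: length 12, Nim-value = 12
Total Nim-value = XOR of all branch values:
0 XOR 4 = 4
4 XOR 3 = 7
7 XOR 2 = 5
5 XOR 7 = 2
2 XOR 12 = 14
Nim-value of the tree = 14

14


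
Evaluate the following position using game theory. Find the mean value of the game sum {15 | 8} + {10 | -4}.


G1 = {15 | 8}, G2 = {10 | -4}
Each is a switch {a | b} with numbers a > b; its mean value is (a + b)/2, and mean value is additive over game sums: m(G1 + G2) = m(G1) + m(G2).
Mean of G1 = (15 + (8))/2 = 23/2 = 23/2
Mean of G2 = (10 + (-4))/2 = 6/2 = 3
Mean of G1 + G2 = 23/2 + 3 = 29/2

29/2


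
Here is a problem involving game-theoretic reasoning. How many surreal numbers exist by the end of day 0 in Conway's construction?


Day 0: {|} = 0 is born. Count = 1.
Day n: the number of surreal numbers born by day n is 2^(n+1) - 1.
By day 0: 2^1 - 1 = 1
By day 0: 1 surreal numbers.

1


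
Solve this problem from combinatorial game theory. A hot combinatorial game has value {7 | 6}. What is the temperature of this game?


The game is {7 | 6}, a switch {a | b} with numbers a > b.
Cooling {a | b} by t gives {a - t | b + t}, which stops being hot when a - t = b + t, i.e. at t = (a - b)/2. So the temperature of a switch is (a - b)/2.
Temperature = (Left option - Right option) / 2
= (7 - (6)) / 2
= 1 / 2
= 1/2

1/2


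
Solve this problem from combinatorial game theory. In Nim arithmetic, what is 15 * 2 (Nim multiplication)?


Nim multiplication is bilinear over XOR: (u XOR v) * w = (u*w) XOR (v*w).
So we split each operand into its bit components and XOR the pairwise Nim products.
15 = 1 + 2 + 4 + 8 (as XOR of powers of 2).
2 = 2 (as XOR of powers of 2).
Using the standard Nim-product table on single bits:
  2*2 = 3,   2*4 = 8,   2*8 = 12,
  4*4 = 6,   4*8 = 11,  8*8 = 13,
and  1*x = x (identity), k*l = l*k (commutative).
Pairwise Nim products:
  1 * 2 = 2
  2 * 2 = 3
  4 * 2 = 8
  8 * 2 = 12
XOR them: 2 XOR 3 XOR 8 XOR 12 = 5.
Result: 15 * 2 = 5 (in Nim).

5


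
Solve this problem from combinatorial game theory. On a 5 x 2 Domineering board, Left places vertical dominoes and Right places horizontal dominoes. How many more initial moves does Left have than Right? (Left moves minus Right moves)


Board is 5 x 2 (rows x cols).
Left (vertical) placements: (rows-1) * cols = 4 * 2 = 8
Right (horizontal) placements: rows * (cols-1) = 5 * 1 = 5
Advantage = Left - Right = 8 - 5 = 3

3


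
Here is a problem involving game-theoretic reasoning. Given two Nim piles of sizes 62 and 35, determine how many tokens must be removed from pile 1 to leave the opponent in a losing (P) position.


Piles: 62 and 35
Current XOR: 62 XOR 35 = 29 (non-zero, so this is an N-position).
To make the XOR zero, we need to find a move that balances the piles.
For pile 1 (size 62): target = 62 XOR 29 = 35
We reduce pile 1 from 62 to 35.
Tokens removed: 62 - 35 = 27
Verification: 35 XOR 35 = 0

27


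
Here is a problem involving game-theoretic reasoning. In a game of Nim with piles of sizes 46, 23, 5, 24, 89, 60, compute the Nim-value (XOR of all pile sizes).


We need the XOR (exclusive or) of all pile sizes.
After XOR-ing pile 1 (size 46): 0 XOR 46 = 46
After XOR-ing pile 2 (size 23): 46 XOR 23 = 57
After XOR-ing pile 3 (size 5): 57 XOR 5 = 60
After XOR-ing pile 4 (size 24): 60 XOR 24 = 36
After XOR-ing pile 5 (size 89): 36 XOR 89 = 125
After XOR-ing pile 6 (size 60): 125 XOR 60 = 65
The Nim-value of this position is 65.

65


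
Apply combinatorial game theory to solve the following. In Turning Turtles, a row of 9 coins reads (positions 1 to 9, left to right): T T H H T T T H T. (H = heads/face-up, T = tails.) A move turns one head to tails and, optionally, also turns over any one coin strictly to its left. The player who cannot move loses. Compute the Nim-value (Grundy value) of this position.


Coins: T T H H T T T H T
Key fact: a single head at position k behaves exactly like a Nim heap of size k (turning it to T and optionally flipping a coin at j < k corresponds to moving the heap from k to j, or to 0), and heads combine as a disjunctive sum (two heads at the same place would cancel, matching j XOR j = 0). So the Nim-value is the XOR of the 1-indexed positions of the heads.
Face-up positions (1-indexed): [3, 4, 8]
XOR 0 with 3: 0 XOR 3 = 3
XOR 3 with 4: 3 XOR 4 = 7
XOR 7 with 8: 7 XOR 8 = 15
Nim-value = 15

15


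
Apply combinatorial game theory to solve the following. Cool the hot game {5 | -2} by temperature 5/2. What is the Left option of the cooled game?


Original game: {5 | -2} (a switch {a | b} with a > b).
Cooling by t (for t below the temperature (a - b)/2 = 7/2) taxes each move by t: {a | b} cooled by t is {a - t | b + t}.
Cooling amount: t = 5/2
Cooled Left option: 5 - 5/2 = 5/2
Cooled Right option: -2 + 5/2 = 1/2
Cooled game: {5/2 | 1/2}
Left option = 5/2

5/2


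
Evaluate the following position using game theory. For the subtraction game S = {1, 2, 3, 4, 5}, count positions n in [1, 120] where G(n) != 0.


Subtraction set S = {1, 2, 3, 4, 5}, so G(n) = n mod 6.
G(n) = 0 when n is a multiple of 6.
Multiples of 6 in [1, 120]: 20
N-positions (nonzero Grundy) = 120 - 20 = 100

100


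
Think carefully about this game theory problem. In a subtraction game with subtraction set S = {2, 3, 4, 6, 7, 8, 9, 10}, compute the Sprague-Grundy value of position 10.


The subtraction set is S = {2, 3, 4, 6, 7, 8, 9, 10}.
G(k) = mex{ G(k - s) : s in S, s <= k }. We compute iteratively: G(0) = 0.
G(1) = mex({}) = 0
G(2) = mex({0}) = 1
G(3) = mex({0}) = 1
G(4) = mex({0, 1}) = 2
G(5) = mex({0, 1}) = 2
G(6) = mex({0, 1, 2}) = 3
G(7) = mex({0, 1, 2}) = 3
G(8) = mex({0, 1, 2, 3}) = 4
G(9) = mex({0, 1, 2, 3}) = 4
G(10) = mex({0, 1, 2, 3, 4}) = 5
Therefore G(10) = 5.

5


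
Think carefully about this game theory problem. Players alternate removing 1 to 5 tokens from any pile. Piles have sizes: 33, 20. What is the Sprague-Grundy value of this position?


Subtraction set: {1, 2, 3, 4, 5}
For this subtraction set, G(n) = n mod 6 (period = max + 1 = 6).
Pile 1 (size 33): G(33) = 33 mod 6 = 3
Pile 2 (size 20): G(20) = 20 mod 6 = 2
Total Grundy value = XOR of all: 3 XOR 2 = 1

1


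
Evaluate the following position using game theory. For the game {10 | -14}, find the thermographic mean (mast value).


Game = {10 | -14}, a switch {a | b} with numbers a > b.
Its thermograph has left wall a - t and right wall b + t, which meet at t = (a - b)/2, where both equal (a + b)/2. So the mast (mean value) is at (a + b)/2.
Mean = (10 + (-14))/2 = -4/2 = -2

-2


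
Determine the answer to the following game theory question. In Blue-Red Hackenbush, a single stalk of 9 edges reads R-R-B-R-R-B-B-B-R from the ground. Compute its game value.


Edges (from ground): R-R-B-R-R-B-B-B-R
By Berlekamp's sign-expansion rule, a Blue-Red Hackenbush stalk has the value of the surreal number whose sign sequence is the edge sequence with B -> + and R -> -.
Sign sequence: --+--+++-
Trace the sign expansion in the surreal number tree, starting from 0:
Edge 1: R (sign -) -> bounds (-inf, 0), value = -1
Edge 2: R (sign -) -> bounds (-inf, -1), value = -2
Edge 3: B (sign +) -> bounds (-2, -1), value = -3/2
Edge 4: R (sign -) -> bounds (-2, -3/2), value = -7/4
Edge 5: R (sign -) -> bounds (-2, -7/4), value = -15/8
Edge 6: B (sign +) -> bounds (-15/8, -7/4), value = -29/16
Edge 7: B (sign +) -> bounds (-29/16, -7/4), value = -57/32
Edge 8: B (sign +) -> bounds (-57/32, -7/4), value = -113/64
Edge 9: R (sign -) -> bounds (-57/32, -113/64), value = -227/128
Game value = -227/128

-227/128


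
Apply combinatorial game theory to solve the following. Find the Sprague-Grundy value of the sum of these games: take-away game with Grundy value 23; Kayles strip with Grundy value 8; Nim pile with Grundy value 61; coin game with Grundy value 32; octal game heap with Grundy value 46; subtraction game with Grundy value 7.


By the Sprague-Grundy theorem, the Grundy value of a sum of games is the XOR of individual Grundy values.
take-away game: Grundy value = 23. Running XOR: 0 XOR 23 = 23
Kayles strip: Grundy value = 8. Running XOR: 23 XOR 8 = 31
Nim pile: Grundy value = 61. Running XOR: 31 XOR 61 = 34
coin game: Grundy value = 32. Running XOR: 34 XOR 32 = 2
octal game heap: Grundy value = 46. Running XOR: 2 XOR 46 = 44
subtraction game: Grundy value = 7. Running XOR: 44 XOR 7 = 43
The combined Grundy value is 43.

43


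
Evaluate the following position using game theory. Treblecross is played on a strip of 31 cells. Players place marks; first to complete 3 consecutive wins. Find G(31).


Treblecross: place X on empty cells; 3-in-a-row wins.
Playing within two cells of an existing X lets the opponent win at once, so sensible play treats the cells i-2..i+2 around each X as dead. The player left with no safe cell loses, so this is a normal-play take-away game on strips of safe cells.
Placing X at cell i (0-indexed) of a strip of k safe cells leaves independent strips of sizes max(0, i-2) and max(0, k-i-3). Hence G(k) = mex{ G(max(0,i-2)) XOR G(max(0,k-i-3)) : 0 <= i < k }, with G(0) = 0.
G(1): splits (0,0):0^0=0 -> mex({0}) = 1
G(2): splits (0,0):0^0=0 -> mex({0}) = 1
G(3): splits (0,0):0^0=0 -> mex({0}) = 1
G(4): splits (0,1):0^1=1 (0,0):0^0=0 -> mex({0, 1}) = 2
G(5): splits (0,2):0^1=1 (0,1):0^1=1 (0,0):0^0=0 -> mex({0, 1}) = 2
G(6) = mex({1}) = 0
G(7) = mex({0, 1, 2}) = 3
G(8) = mex({0, 1, 2}) = 3
G(9) = mex({0, 2}) = 1
G(10) = mex({0, 2, 3}) = 1
G(11) = mex({0, 3}) = 1
G(12) = mex({1, 3}) = 0
G(13) = mex({0, 1, 2, 3}) = 4
G(14) = mex({0, 1, 2}) = 3
G(15) = mex({0, 1, 2}) = 3
G(16) = mex({0, 1, 2, 4}) = 3
G(17) = mex({0, 1, 3, 4}) = 2
G(18) = mex({0, 1, 3, 4}) = 2
G(19) = mex({0, 1, 3, 5}) = 2
G(20) = mex({0, 1, 2, 3, 5}) = 4
G(21) = mex({0, 1, 2, 3, 5}) = 4
G(22) = mex({1, 2, 6}) = 0
G(23) = mex({0, 1, 2, 3, 4, 6}) = 5
G(24) = mex({0, 1, 2, 3, 4}) = 5
G(25) = mex({0, 1, 3, 4, 7}) = 2
G(26) = mex({0, 1, 3, 4, 5, 7}) = 2
G(27) = mex({0, 1, 3, 5}) = 2
G(28) = mex({0, 1, 2, 5}) = 3
G(29) = mex({0, 1, 2, 4, 5, 6}) = 3
G(30) = mex({1, 2, 4, 6}) = 0
G(31) = mex({0, 1, 2, 3, 4, 6}) = 5
Therefore G(31) = 5.

5


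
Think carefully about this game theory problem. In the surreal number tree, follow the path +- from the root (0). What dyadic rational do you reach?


Sign expansion: +-
Rule: track bounds (lo, hi), initially (-inf, +inf). On '+', the current value becomes lo and we move to the simplest number in (value, hi): value + 1 if hi = +inf, otherwise the midpoint (value + hi)/2. On '-', the current value becomes hi and we move to value - 1 if lo = -inf, otherwise the midpoint (lo + value)/2.
Start at 0.
Step 1: sign = +, move right. Bounds: (0, +inf). Value = 1
Step 2: sign = -, move left. Bounds: (0, 1). Value = 1/2
The surreal number with sign expansion +- is 1/2.

1/2


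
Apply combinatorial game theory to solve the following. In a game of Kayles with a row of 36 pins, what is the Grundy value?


Kayles: a move removes 1 or 2 adjacent pins from a contiguous row.
Removing pins from a row of k leaves two independent rows (a, b) with a + b = k - 1 (one pin) or a + b = k - 2 (two pins); an end removal gives a = 0.
By Sprague-Grundy, G(k) = mex{ G(a) XOR G(b) } over all these splits. G(0) = 0.
G(1): splits (0,0):0^0=0 -> mex({0}) = 1
G(2): splits (0,1):0^1=1 (0,0):0^0=0 -> mex({0, 1}) = 2
G(3): splits (0,2):0^2=2 (1,1):1^1=0 (0,1):0^1=1 -> mex({0, 1, 2}) = 3
G(4): splits (0,3):0^3=3 (1,2):1^2=3 (0,2):0^2=2 (1,1):1^1=0 -> mex({0, 2, 3}) = 1
G(5): splits (0,4):0^1=1 (1,3):1^3=2 (2,2):2^2=0 (0,3):0^3=3 (1,2):1^2=3 -> mex({0, 1, 2, 3}) = 4
G(6) = mex({0, 1, 2, 4}) = 3
G(7) = mex({0, 1, 3, 4, 5}) = 2
G(8) = mex({0, 2, 3, 5, 6}) = 1
G(9) = mex({0, 1, 2, 3, 6, 7}) = 4
G(10) = mex({0, 1, 3, 4, 5, 7}) = 2
G(11) = mex({0, 1, 2, 3, 4, 5}) = 6
G(12) = mex({0, 1, 2, 3, 5, 6, 7}) = 4
G(13) = mex({0, 2, 3, 4, 6, 7}) = 1
G(14) = mex({0, 1, 4, 5, 6, 7}) = 2
G(15) = mex({0, 1, 2, 3, 4, 5, 6}) = 7
G(16) = mex({0, 2, 3, 5, 6, 7}) = 1
G(17) = mex({0, 1, 2, 3, 5, 6, 7}) = 4
G(18) = mex({0, 1, 2, 4, 5, 6}) = 3
G(19) = mex({0, 1, 3, 4, 5, 7}) = 2
G(20) = mex({0, 2, 3, 4, 5, 6, 7}) = 1
G(21) = mex({0, 1, 2, 3, 5, 6, 7}) = 4
G(22) = mex({0, 1, 2, 3, 4, 5, 7}) = 6
G(23) = mex({0, 1, 2, 3, 4, 5, 6}) = 7
G(24) = mex({0, 1, 2, 3, 5, 6, 7}) = 4
G(25) = mex({0, 2, 3, 4, 6, 7}) = 1
G(26) = mex({0, 1, 3, 4, 5, 6, 7}) = 2
G(27) = mex({0, 1, 2, 3, 4, 5, 6, 7}) = 8
G(28) = mex({0, 1, 2, 3, 4, 6, 7, 8}) = 5
G(29) = mex({0, 1, 2, 3, 5, 6, 7, 8, 9}) = 4
G(30) = mex({0, 1, 2, 3, 4, 5, 6, 9, 10}) = 7
G(31) = mex({0, 1, 3, 4, 5, 7, 10, 11}) = 2
G(32) = mex({0, 2, 3, 4, 5, 6, 7, 9, 11}) = 1
G(33) = mex({0, 1, 2, 3, 4, 5, 6, 7, 9, 12}) = 8
G(34) = mex({0, 1, 2, 3, 4, 5, 7, 8, 11, 12}) = 6
G(35) = mex({0, 1, 2, 3, 4, 5, 6, 8, 9, 10, 11}) = 7
G(36) = mex({0, 1, 2, 3, 5, 6, 7, 9, 10}) = 4
Therefore G(36) = 4.

4


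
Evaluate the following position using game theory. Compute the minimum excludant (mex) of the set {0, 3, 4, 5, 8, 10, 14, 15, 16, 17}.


Set = {0, 3, 4, 5, 8, 10, 14, 15, 16, 17}
0 is in the set.
1 is NOT in the set. This is the mex.
mex = 1

1


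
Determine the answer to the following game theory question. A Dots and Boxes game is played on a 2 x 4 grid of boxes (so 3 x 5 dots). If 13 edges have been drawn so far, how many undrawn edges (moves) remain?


Grid: 2 x 4 boxes, i.e. 3 rows and 5 columns of dots.
Horizontal edges: (rows + 1) * cols = 3 * 4 = 12
Vertical edges: rows * (cols + 1) = 2 * 5 = 10
Total edges: 12 + 10 = 22
Edges drawn: 13
Remaining: 22 - 13 = 9

9


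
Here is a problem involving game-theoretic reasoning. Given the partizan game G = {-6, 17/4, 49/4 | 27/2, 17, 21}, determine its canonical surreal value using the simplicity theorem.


Left options: {-6, 17/4, 49/4}, max = 49/4
Right options: {27/2, 17, 21}, min = 27/2
All options are numbers and max(Left) < min(Right), so by the simplicity theorem the value is the simplest (earliest-born) number strictly between 49/4 and 27/2.
The only integer strictly between 49/4 and 27/2 is 13.
No non-integer in the interval can be simpler: if x is a non-integer in the interval, then floor(x) or ceil(x) also lies in the interval (the interval contains an integer), and both are proper prefixes of x's sign expansion, i.e. born earlier. So the game value is 13.
Game value = 13

13


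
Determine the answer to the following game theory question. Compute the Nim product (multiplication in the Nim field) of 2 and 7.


Nim multiplication is bilinear over XOR: (u XOR v) * w = (u*w) XOR (v*w).
So we split each operand into its bit components and XOR the pairwise Nim products.
2 = 2 (as XOR of powers of 2).
7 = 1 + 2 + 4 (as XOR of powers of 2).
Using the standard Nim-product table on single bits:
  2*2 = 3,   2*4 = 8,   2*8 = 12,
  4*4 = 6,   4*8 = 11,  8*8 = 13,
and  1*x = x (identity), k*l = l*k (commutative).
Pairwise Nim products:
  2 * 1 = 2
  2 * 2 = 3
  2 * 4 = 8
XOR them: 2 XOR 3 XOR 8 = 9.
Result: 2 * 7 = 9 (in Nim).

9


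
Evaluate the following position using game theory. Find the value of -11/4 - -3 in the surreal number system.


x = -11/4, y = -3
Converting to common denominator: 4
x = -11/4, y = -12/4
x - y = -11/4 - -3 = 1/4

1/4


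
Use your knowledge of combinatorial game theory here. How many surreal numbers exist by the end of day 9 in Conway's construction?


Day 0: {|} = 0 is born. Count = 1.
Day n: the number of surreal numbers born by day n is 2^(n+1) - 1.
By day 0: 2^1 - 1 = 1
By day 1: 2^2 - 1 = 3
By day 2: 2^3 - 1 = 7
By day 3: 2^4 - 1 = 15
By day 4: 2^5 - 1 = 31
By day 5: 2^6 - 1 = 63
By day 6: 2^7 - 1 = 127
By day 7: 2^8 - 1 = 255
By day 8: 2^9 - 1 = 511
By day 9: 2^10 - 1 = 1023
By day 9: 1023 surreal numbers.

1023


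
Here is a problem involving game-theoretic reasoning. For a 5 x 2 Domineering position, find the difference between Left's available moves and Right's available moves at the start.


Board is 5 x 2 (rows x cols).
Left (vertical) placements: (rows-1) * cols = 4 * 2 = 8
Right (horizontal) placements: rows * (cols-1) = 5 * 1 = 5
Advantage = Left - Right = 8 - 5 = 3

3


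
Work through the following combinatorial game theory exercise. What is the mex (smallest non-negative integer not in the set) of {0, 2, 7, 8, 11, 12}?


Set = {0, 2, 7, 8, 11, 12}
0 is in the set.
1 is NOT in the set. This is the mex.
mex = 1

1


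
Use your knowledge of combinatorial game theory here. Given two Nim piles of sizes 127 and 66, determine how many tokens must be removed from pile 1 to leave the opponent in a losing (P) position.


Piles: 127 and 66
Current XOR: 127 XOR 66 = 61 (non-zero, so this is an N-position).
To make the XOR zero, we need to find a move that balances the piles.
For pile 1 (size 127): target = 127 XOR 61 = 66
We reduce pile 1 from 127 to 66.
Tokens removed: 127 - 66 = 61
Verification: 66 XOR 66 = 0

61


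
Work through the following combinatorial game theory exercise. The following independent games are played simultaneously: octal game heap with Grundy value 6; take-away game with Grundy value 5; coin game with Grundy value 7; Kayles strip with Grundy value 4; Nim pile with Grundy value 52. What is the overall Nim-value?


By the Sprague-Grundy theorem, the Grundy value of a sum of games is the XOR of individual Grundy values.
octal game heap: Grundy value = 6. Running XOR: 0 XOR 6 = 6
take-away game: Grundy value = 5. Running XOR: 6 XOR 5 = 3
coin game: Grundy value = 7. Running XOR: 3 XOR 7 = 4
Kayles strip: Grundy value = 4. Running XOR: 4 XOR 4 = 0
Nim pile: Grundy value = 52. Running XOR: 0 XOR 52 = 52
The combined Grundy value is 52.

52


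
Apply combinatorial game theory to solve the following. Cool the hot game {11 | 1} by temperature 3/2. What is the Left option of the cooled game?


Original game: {11 | 1} (a switch {a | b} with a > b).
Cooling by t (for t below the temperature (a - b)/2 = 5) taxes each move by t: {a | b} cooled by t is {a - t | b + t}.
Cooling amount: t = 3/2
Cooled Left option: 11 - 3/2 = 19/2
Cooled Right option: 1 + 3/2 = 5/2
Cooled game: {19/2 | 5/2}
Left option = 19/2

19/2


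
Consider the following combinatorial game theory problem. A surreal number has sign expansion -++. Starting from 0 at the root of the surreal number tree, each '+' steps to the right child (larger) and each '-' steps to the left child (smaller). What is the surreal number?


Sign expansion: -++
Rule: track bounds (lo, hi), initially (-inf, +inf). On '+', the current value becomes lo and we move to the simplest number in (value, hi): value + 1 if hi = +inf, otherwise the midpoint (value + hi)/2. On '-', the current value becomes hi and we move to value - 1 if lo = -inf, otherwise the midpoint (lo + value)/2.
Start at 0.
Step 1: sign = -, move left. Bounds: (-inf, 0). Value = -1
Step 2: sign = +, move right. Bounds: (-1, 0). Value = -1/2
Step 3: sign = +, move right. Bounds: (-1/2, 0). Value = -1/4
The surreal number with sign expansion -++ is -1/4.

-1/4


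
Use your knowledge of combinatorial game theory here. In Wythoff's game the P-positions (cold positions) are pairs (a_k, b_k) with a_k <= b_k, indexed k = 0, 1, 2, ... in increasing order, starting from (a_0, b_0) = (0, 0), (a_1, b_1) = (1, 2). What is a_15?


By Wythoff's theorem, a_k = floor(k * phi) and b_k = floor(k * phi^2) = a_k + k, where phi = (1 + sqrt(5))/2 is the golden ratio.
phi = (1 + sqrt(5))/2 = 1.618034
k = 15
k * phi = 15 * 1.618034 = 24.270510
a_15 = floor(k * phi) = 24

24


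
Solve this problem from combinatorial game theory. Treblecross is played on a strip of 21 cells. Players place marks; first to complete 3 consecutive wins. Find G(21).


Treblecross: place X on empty cells; 3-in-a-row wins.
Playing within two cells of an existing X lets the opponent win at once, so sensible play treats the cells i-2..i+2 around each X as dead. The player left with no safe cell loses, so this is a normal-play take-away game on strips of safe cells.
Placing X at cell i (0-indexed) of a strip of k safe cells leaves independent strips of sizes max(0, i-2) and max(0, k-i-3). Hence G(k) = mex{ G(max(0,i-2)) XOR G(max(0,k-i-3)) : 0 <= i < k }, with G(0) = 0.
G(1): splits (0,0):0^0=0 -> mex({0}) = 1
G(2): splits (0,0):0^0=0 -> mex({0}) = 1
G(3): splits (0,0):0^0=0 -> mex({0}) = 1
G(4): splits (0,1):0^1=1 (0,0):0^0=0 -> mex({0, 1}) = 2
G(5): splits (0,2):0^1=1 (0,1):0^1=1 (0,0):0^0=0 -> mex({0, 1}) = 2
G(6) = mex({1}) = 0
G(7) = mex({0, 1, 2}) = 3
G(8) = mex({0, 1, 2}) = 3
G(9) = mex({0, 2}) = 1
G(10) = mex({0, 2, 3}) = 1
G(11) = mex({0, 3}) = 1
G(12) = mex({1, 3}) = 0
G(13) = mex({0, 1, 2, 3}) = 4
G(14) = mex({0, 1, 2}) = 3
G(15) = mex({0, 1, 2}) = 3
G(16) = mex({0, 1, 2, 4}) = 3
G(17) = mex({0, 1, 3, 4}) = 2
G(18) = mex({0, 1, 3, 4}) = 2
G(19) = mex({0, 1, 3, 5}) = 2
G(20) = mex({0, 1, 2, 3, 5}) = 4
G(21) = mex({0, 1, 2, 3, 5}) = 4
Therefore G(21) = 4.

4


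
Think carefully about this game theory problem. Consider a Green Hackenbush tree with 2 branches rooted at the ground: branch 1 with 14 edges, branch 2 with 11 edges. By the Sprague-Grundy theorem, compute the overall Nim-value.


The tree has 2 branches from the ground vertex.
In Green Hackenbush, the Nim-value of a simple path of length k is k.
Branch 1: length 14, Nim-value = 14
Branch 2: length 11, Nim-value = 11
Total Nim-value = XOR of all branch values:
0 XOR 14 = 14
14 XOR 11 = 5
Nim-value of the tree = 5

5


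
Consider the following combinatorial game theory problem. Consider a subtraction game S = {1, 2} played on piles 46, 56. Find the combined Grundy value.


Subtraction set: {1, 2}
For this subtraction set, G(n) = n mod 3 (period = max + 1 = 3).
Pile 1 (size 46): G(46) = 46 mod 3 = 1
Pile 2 (size 56): G(56) = 56 mod 3 = 2
Total Grundy value = XOR of all: 1 XOR 2 = 3

3


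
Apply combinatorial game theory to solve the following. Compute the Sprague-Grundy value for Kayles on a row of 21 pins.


Kayles: a move removes 1 or 2 adjacent pins from a contiguous row.
Removing pins from a row of k leaves two independent rows (a, b) with a + b = k - 1 (one pin) or a + b = k - 2 (two pins); an end removal gives a = 0.
By Sprague-Grundy, G(k) = mex{ G(a) XOR G(b) } over all these splits. G(0) = 0.
G(1): splits (0,0):0^0=0 -> mex({0}) = 1
G(2): splits (0,1):0^1=1 (0,0):0^0=0 -> mex({0, 1}) = 2
G(3): splits (0,2):0^2=2 (1,1):1^1=0 (0,1):0^1=1 -> mex({0, 1, 2}) = 3
G(4): splits (0,3):0^3=3 (1,2):1^2=3 (0,2):0^2=2 (1,1):1^1=0 -> mex({0, 2, 3}) = 1
G(5): splits (0,4):0^1=1 (1,3):1^3=2 (2,2):2^2=0 (0,3):0^3=3 (1,2):1^2=3 -> mex({0, 1, 2, 3}) = 4
G(6) = mex({0, 1, 2, 4}) = 3
G(7) = mex({0, 1, 3, 4, 5}) = 2
G(8) = mex({0, 2, 3, 5, 6}) = 1
G(9) = mex({0, 1, 2, 3, 6, 7}) = 4
G(10) = mex({0, 1, 3, 4, 5, 7}) = 2
G(11) = mex({0, 1, 2, 3, 4, 5}) = 6
G(12) = mex({0, 1, 2, 3, 5, 6, 7}) = 4
G(13) = mex({0, 2, 3, 4, 6, 7}) = 1
G(14) = mex({0, 1, 4, 5, 6, 7}) = 2
G(15) = mex({0, 1, 2, 3, 4, 5, 6}) = 7
G(16) = mex({0, 2, 3, 5, 6, 7}) = 1
G(17) = mex({0, 1, 2, 3, 5, 6, 7}) = 4
G(18) = mex({0, 1, 2, 4, 5, 6}) = 3
G(19) = mex({0, 1, 3, 4, 5, 7}) = 2
G(20) = mex({0, 2, 3, 4, 5, 6, 7}) = 1
G(21) = mex({0, 1, 2, 3, 5, 6, 7}) = 4
Therefore G(21) = 4.

4


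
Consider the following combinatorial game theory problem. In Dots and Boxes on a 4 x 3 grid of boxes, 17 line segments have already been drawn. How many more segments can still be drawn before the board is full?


Grid: 4 x 3 boxes, i.e. 5 rows and 4 columns of dots.
Horizontal edges: (rows + 1) * cols = 5 * 3 = 15
Vertical edges: rows * (cols + 1) = 4 * 4 = 16
Total edges: 15 + 16 = 31
Edges drawn: 17
Remaining: 31 - 17 = 14

14


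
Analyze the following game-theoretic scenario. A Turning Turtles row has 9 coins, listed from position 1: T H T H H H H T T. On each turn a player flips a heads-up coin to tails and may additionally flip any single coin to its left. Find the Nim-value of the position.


Coins: T H T H H H H T T
Key fact: a single head at position k behaves exactly like a Nim heap of size k (turning it to T and optionally flipping a coin at j < k corresponds to moving the heap from k to j, or to 0), and heads combine as a disjunctive sum (two heads at the same place would cancel, matching j XOR j = 0). So the Nim-value is the XOR of the 1-indexed positions of the heads.
Face-up positions (1-indexed): [2, 4, 5, 6, 7]
XOR 0 with 2: 0 XOR 2 = 2
XOR 2 with 4: 2 XOR 4 = 6
XOR 6 with 5: 6 XOR 5 = 3
XOR 3 with 6: 3 XOR 6 = 5
XOR 5 with 7: 5 XOR 7 = 2
Nim-value = 2

2


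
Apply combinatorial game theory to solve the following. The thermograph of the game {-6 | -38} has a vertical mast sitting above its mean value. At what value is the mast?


Game = {-6 | -38}, a switch {a | b} with numbers a > b.
Its thermograph has left wall a - t and right wall b + t, which meet at t = (a - b)/2, where both equal (a + b)/2. So the mast (mean value) is at (a + b)/2.
Mean = (-6 + (-38))/2 = -44/2 = -22

-22


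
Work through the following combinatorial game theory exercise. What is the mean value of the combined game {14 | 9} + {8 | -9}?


G1 = {14 | 9}, G2 = {8 | -9}
Each is a switch {a | b} with numbers a > b; its mean value is (a + b)/2, and mean value is additive over game sums: m(G1 + G2) = m(G1) + m(G2).
Mean of G1 = (14 + (9))/2 = 23/2 = 23/2
Mean of G2 = (8 + (-9))/2 = -1/2 = -1/2
Mean of G1 + G2 = 23/2 + -1/2 = 11

11


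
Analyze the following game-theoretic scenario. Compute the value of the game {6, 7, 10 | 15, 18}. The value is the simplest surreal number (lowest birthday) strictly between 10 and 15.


Left options: {6, 7, 10}, max = 10
Right options: {15, 18}, min = 15
All options are numbers and max(Left) < min(Right), so by the simplicity theorem the value is the simplest (earliest-born) number strictly between 10 and 15.
Integers 11 through 14 all lie strictly between 10 and 15.
Among integers, the simplest (lowest birthday = smallest |n|; 0 is born on day 0, +-n on day n) is 11.
No non-integer in the interval can be simpler: if x is a non-integer in the interval, then floor(x) or ceil(x) also lies in the interval (the interval contains an integer), and both are proper prefixes of x's sign expansion, i.e. born earlier. So the game value is 11.
Game value = 11

11


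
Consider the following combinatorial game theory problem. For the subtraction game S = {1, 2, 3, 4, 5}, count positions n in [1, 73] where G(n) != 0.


Subtraction set S = {1, 2, 3, 4, 5}, so G(n) = n mod 6.
G(n) = 0 when n is a multiple of 6.
Multiples of 6 in [1, 73]: 12
N-positions (nonzero Grundy) = 73 - 12 = 61

61


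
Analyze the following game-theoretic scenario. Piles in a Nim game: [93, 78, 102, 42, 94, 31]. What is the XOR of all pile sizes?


We need the XOR (exclusive or) of all pile sizes.
After XOR-ing pile 1 (size 93): 0 XOR 93 = 93
After XOR-ing pile 2 (size 78): 93 XOR 78 = 19
After XOR-ing pile 3 (size 102): 19 XOR 102 = 117
After XOR-ing pile 4 (size 42): 117 XOR 42 = 95
After XOR-ing pile 5 (size 94): 95 XOR 94 = 1
After XOR-ing pile 6 (size 31): 1 XOR 31 = 30
The Nim-value of this position is 30.

30


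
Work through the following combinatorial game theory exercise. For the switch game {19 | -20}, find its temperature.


The game is {19 | -20}, a switch {a | b} with numbers a > b.
Cooling {a | b} by t gives {a - t | b + t}, which stops being hot when a - t = b + t, i.e. at t = (a - b)/2. So the temperature of a switch is (a - b)/2.
Temperature = (Left option - Right option) / 2
= (19 - (-20)) / 2
= 39 / 2
= 39/2

39/2


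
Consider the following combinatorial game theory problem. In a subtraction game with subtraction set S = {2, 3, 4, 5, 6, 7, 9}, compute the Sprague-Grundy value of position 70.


The subtraction set is S = {2, 3, 4, 5, 6, 7, 9}.
G(k) = mex{ G(k - s) : s in S, s <= k }. We compute iteratively: G(0) = 0.
G(1) = mex({}) = 0
G(2) = mex({0}) = 1
G(3) = mex({0}) = 1
G(4) = mex({0, 1}) = 2
G(5) = mex({0, 1}) = 2
G(6) = mex({0, 1, 2}) = 3
G(7) = mex({0, 1, 2}) = 3
G(8) = mex({0, 1, 2, 3}) = 4
G(9) = mex({0, 1, 2, 3}) = 4
G(10) = mex({0, 1, 2, 3, 4}) = 5
G(11) = mex({1, 2, 3, 4}) = 0
G(12) = mex({1, 2, 3, 4, 5}) = 0
G(13) = mex({0, 2, 3, 4, 5}) = 1
G(14) = mex({0, 2, 3, 4, 5}) = 1
G(15) = mex({0, 1, 3, 4, 5}) = 2
G(16) = mex({0, 1, 3, 4, 5}) = 2
G(17) = mex({0, 1, 2, 4, 5}) = 3
G(18) = mex({0, 1, 2, 4}) = 3
G(19) = mex({0, 1, 2, 3, 5}) = 4
Observe that G(11)..G(19) = 0, 0, 1, 1, 2, 2, 3, 3, 4 repeats G(0)..G(8) = 0, 0, 1, 1, 2, 2, 3, 3, 4.
For k >= max(S) = 9, G(k) is determined by the previous 9 values G(k-9)..G(k-1); a window of 9 consecutive values has recurred shifted by 11, so by induction G(k + 11) = G(k) for all k >= 0: the sequence is periodic from the start with period 11.
One period: G(0..10) = 0, 0, 1, 1, 2, 2, 3, 3, 4, 4, 5.
70 mod 11 = 4, so G(70) = G(4) = 2.

2
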